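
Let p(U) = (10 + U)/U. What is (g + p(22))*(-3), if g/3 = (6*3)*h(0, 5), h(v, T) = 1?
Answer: -1830/11 ≈ -166.36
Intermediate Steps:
p(U) = (10 + U)/U
g = 54 (g = 3*((6*3)*1) = 3*(18*1) = 3*18 = 54)
(g + p(22))*(-3) = (54 + (10 + 22)/22)*(-3) = (54 + (1/22)*32)*(-3) = (54 + 16/11)*(-3) = (610/11)*(-3) = -1830/11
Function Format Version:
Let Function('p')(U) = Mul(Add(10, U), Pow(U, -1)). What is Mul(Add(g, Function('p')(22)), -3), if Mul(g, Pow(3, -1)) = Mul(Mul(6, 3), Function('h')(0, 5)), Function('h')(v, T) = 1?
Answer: Rational(-1830, 11) ≈ -166.36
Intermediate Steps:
Function('p')(U) = Mul(Pow(U, -1), Add(10, U))
g = 54 (g = Mul(3, Mul(Mul(6, 3), 1)) = Mul(3, Mul(18, 1)) = Mul(3, 18) = 54)
Mul(Add(g, Function('p')(22)), -3) = Mul(Add(54, Mul(Pow(22, -1), Add(10, 22))), -3) = Mul(Add(54, Mul(Rational(1, 22), 32)), -3) = Mul(Add(54, Rational(16, 11)), -3) = Mul(Rational(610, 11), -3) = Rational(-1830, 11)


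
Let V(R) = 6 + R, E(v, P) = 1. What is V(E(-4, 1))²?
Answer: 49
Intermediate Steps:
V(E(-4, 1))² = (6 + 1)² = 7² = 49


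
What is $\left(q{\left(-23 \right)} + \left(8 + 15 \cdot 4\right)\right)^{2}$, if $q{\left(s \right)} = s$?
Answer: $2025$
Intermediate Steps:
$\left(q{\left(-23 \right)} + \left(8 + 15 \cdot 4\right)\right)^{2} = \left(-23 + \left(8 + 15 \cdot 4\right)\right)^{2} = \left(-23 + \left(8 + 60\right)\right)^{2} = \left(-23 + 68\right)^{2} = 45^{2} = 2025$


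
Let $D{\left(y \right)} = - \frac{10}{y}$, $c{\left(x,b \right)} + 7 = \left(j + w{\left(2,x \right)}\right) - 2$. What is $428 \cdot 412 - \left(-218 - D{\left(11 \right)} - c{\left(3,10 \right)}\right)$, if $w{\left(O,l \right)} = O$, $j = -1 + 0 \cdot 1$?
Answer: $\frac{1941996}{11} \approx 1.7655 \cdot 10^{5}$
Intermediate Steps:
$j = -1$ ($j = -1 + 0 = -1$)
$c{\left(x,b \right)} = -8$ ($c{\left(x,b \right)} = -7 + \left(\left(-1 + 2\right) - 2\right) = -7 + \left(1 - 2\right) = -7 - 1 = -8$)
$428 \cdot 412 - \left(-218 - D{\left(11 \right)} - c{\left(3,10 \right)}\right) = 428 \cdot 412 - \left(-210 + \frac{10}{11}\right) = 176336 + \left(\left(\left(-10\right) \frac{1}{11} - 8\right) + 218\right) = 176336 + \left(\left(- \frac{10}{11} - 8\right) + 218\right) = 176336 + \left(- \frac{98}{11} + 218\right) = 176336 + \frac{2300}{11} = \frac{1941996}{11}$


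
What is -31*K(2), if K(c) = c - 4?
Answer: 62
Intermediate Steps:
K(c) = -4 + c
-31*K(2) = -31*(-4 + 2) = -31*(-2) = 62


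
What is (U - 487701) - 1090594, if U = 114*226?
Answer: -1552531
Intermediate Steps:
U = 25764
(U - 487701) - 1090594 = (25764 - 487701) - 1090594 = -461937 - 1090594 = -1552531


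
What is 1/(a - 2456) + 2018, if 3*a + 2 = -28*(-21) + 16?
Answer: 13653785/6766 ≈ 2018.0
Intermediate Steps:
a = 602/3 (a = -⅔ + (-28*(-21) + 16)/3 = -⅔ + (588 + 16)/3 = -⅔ + (⅓)*604 = -⅔ + 604/3 = 602/3 ≈ 200.67)
1/(a - 2456) + 2018 = 1/(602/3 - 2456) + 2018 = 1/(-6766/3) + 2018 = -3/6766 + 2018 = 13653785/6766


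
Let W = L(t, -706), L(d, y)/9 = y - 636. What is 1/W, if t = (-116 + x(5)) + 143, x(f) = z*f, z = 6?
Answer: -1/12078 ≈ -8.2795e-5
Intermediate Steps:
x(f) = 6*f
t = 57 (t = (-116 + 6*5) + 143 = (-116 + 30) + 143 = -86 + 143 = 57)
L(d, y) = -5724 + 9*y (L(d, y) = 9*(y - 636) = 9*(-636 + y) = -5724 + 9*y)
W = -12078 (W = -5724 + 9*(-706) = -5724 - 6354 = -12078)
1/W = 1/(-12078) = -1/12078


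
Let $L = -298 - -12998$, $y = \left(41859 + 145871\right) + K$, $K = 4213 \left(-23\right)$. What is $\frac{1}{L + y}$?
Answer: $\frac{1}{103531} \approx 9.6589 \cdot 10^{-6}$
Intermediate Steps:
$K = -96899$
$y = 90831$ ($y = \left(41859 + 145871\right) - 96899 = 187730 - 96899 = 90831$)
$L = 12700$ ($L = -298 + 12998 = 12700$)
$\frac{1}{L + y} = \frac{1}{12700 + 90831} = \frac{1}{103531}$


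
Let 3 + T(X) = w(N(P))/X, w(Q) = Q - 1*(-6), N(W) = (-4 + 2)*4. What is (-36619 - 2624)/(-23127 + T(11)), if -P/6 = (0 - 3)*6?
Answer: 431673/254432 ≈ 1.6966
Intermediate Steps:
P = 108 (P = -6*(0 - 3)*6 = -(-18)*6 = -6*(-18) = 108)
N(W) = -8 (N(W) = -2*4 = -8)
w(Q) = 6 + Q (w(Q) = Q + 6 = 6 + Q)
T(X) = -3 - 2/X (T(X) = -3 + (6 - 8)/X = -3 - 2/X)
(-36619 - 2624)/(-23127 + T(11)) = (-36619 - 2624)/(-23127 + (-3 - 2/11)) = -39243/(-23127 + (-3 - 2*1/11)) = -39243/(-23127 + (-3 - 2/11)) = -39243/(-23127 - 35/11) = -39243/(-254432/11) = -39243*(-11/254432) = 431673/254432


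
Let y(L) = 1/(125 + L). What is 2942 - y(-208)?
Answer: 244187/83 ≈ 2942.0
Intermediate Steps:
2942 - y(-208) = 2942 - 1/(125 - 208) = 2942 - 1/(-83) = 2942 - 1*(-1/83) = 2942 + 1/83 = 244187/83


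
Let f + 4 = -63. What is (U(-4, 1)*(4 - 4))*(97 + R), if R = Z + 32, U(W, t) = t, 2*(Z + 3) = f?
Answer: 0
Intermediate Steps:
f = -67 (f = -4 - 63 = -67)
Z = -73/2 (Z = -3 + (1/2)*(-67) = -3 - 67/2 = -73/2 ≈ -36.500)
R = -9/2 (R = -73/2 + 32 = -9/2 ≈ -4.5000)
(U(-4, 1)*(4 - 4))*(97 + R) = (1*(4 - 4))*(97 - 9/2) = (1*0)*(185/2) = 0*(185/2) = 0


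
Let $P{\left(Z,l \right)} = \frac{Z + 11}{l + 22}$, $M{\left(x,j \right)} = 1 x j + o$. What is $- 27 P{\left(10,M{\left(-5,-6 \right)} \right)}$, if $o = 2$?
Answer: $- \frac{21}{2} \approx -10.5$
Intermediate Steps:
$M{\left(x,j \right)} = 2 + j x$ ($M{\left(x,j \right)} = 1 x j + 2 = x j + 2 = j x + 2 = 2 + j x$)
$P{\left(Z,l \right)} = \frac{11 + Z}{22 + l}$
$- 27 P{\left(10,M{\left(-5,-6 \right)} \right)} = - 27 \frac{11 + 10}{22 + \left(2 - -30\right)} = - 27 \frac{1}{22 + \left(2 + 30\right)} 21 = - 27 \frac{1}{22 + 32} \cdot 21 = - 27 \cdot \frac{1}{54} \cdot 21 = \left(-27\right) \frac{7}{18} = - \frac{21}{2}$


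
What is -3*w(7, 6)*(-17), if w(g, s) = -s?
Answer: -306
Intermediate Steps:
-3*w(7, 6)*(-17) = -(-3)*6*(-17) = -3*(-6)*(-17) = 18*(-17) = -306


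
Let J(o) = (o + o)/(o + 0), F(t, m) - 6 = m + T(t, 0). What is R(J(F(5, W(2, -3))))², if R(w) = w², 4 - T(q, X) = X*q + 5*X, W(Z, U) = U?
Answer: 16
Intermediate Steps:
T(q, X) = 4 - 5*X - X*q (T(q, X) = 4 - (X*q + 5*X) = 4 - (5*X + X*q) = 4 + (-5*X - X*q) = 4 - 5*X - X*q)
F(t, m) = 10 + m (F(t, m) = 6 + (m + (4 - 5*0 - 1*0*t)) = 6 + (m + (4 + 0 + 0)) = 6 + (m + 4) = 6 + (4 + m) = 10 + m)
J(o) = 2 (J(o) = (2*o)/o = 2)
R(J(F(5, W(2, -3))))² = (2²)² = 4² = 16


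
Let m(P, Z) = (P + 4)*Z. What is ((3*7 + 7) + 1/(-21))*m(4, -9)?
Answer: -14088/7 ≈ -2012.6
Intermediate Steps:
m(P, Z) = Z*(4 + P) (m(P, Z) = (4 + P)*Z = Z*(4 + P))
((3*7 + 7) + 1/(-21))*m(4, -9) = ((3*7 + 7) + 1/(-21))*(-9*(4 + 4)) = ((21 + 7) - 1/21)*(-9*8) = (28 - 1/21)*(-72) = (587/21)*(-72) = -14088/7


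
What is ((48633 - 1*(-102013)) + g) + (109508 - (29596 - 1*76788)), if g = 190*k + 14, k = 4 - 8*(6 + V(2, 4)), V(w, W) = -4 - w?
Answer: 308120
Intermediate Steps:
k = 4 (k = 4 - 8*(6 + (-4 - 1*2)) = 4 - 8*(6 + (-4 - 2)) = 4 - 8*(6 - 6) = 4 - 8*0 = 4 + 0 = 4)
g = 774 (g = 190*4 + 14 = 760 + 14 = 774)
((48633 - 1*(-102013)) + g) + (109508 - (29596 - 1*76788)) = ((48633 - 1*(-102013)) + 774) + (109508 - (29596 - 1*76788)) = ((48633 + 102013) + 774) + (109508 - (29596 - 76788)) = (150646 + 774) + (109508 - 1*(-47192)) = 151420 + (109508 + 47192) = 151420 + 156700 = 308120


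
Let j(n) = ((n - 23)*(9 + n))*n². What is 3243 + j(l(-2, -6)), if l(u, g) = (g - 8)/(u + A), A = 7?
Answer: 1243071/625 ≈ 1988.9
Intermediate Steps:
l(u, g) = (-8 + g)/(7 + u) (l(u, g) = (g - 8)/(u + 7) = (-8 + g)/(7 + u))
j(n) = n²*(-23 + n)*(9 + n) (j(n) = ((-23 + n)*(9 + n))*n² = n²*(-23 + n)*(9 + n))
3243 + j(l(-2, -6)) = 3243 + ((-8 - 6)/(7 - 2))²*(-207 + ((-8 - 6)/(7 - 2))² - 14*(-8 - 6)/(7 - 2)) = 3243 + (-14/5)²*(-207 + (-14/5)² - 14*(-14)/5) = 3243 + ((⅕)*(-14))²*(-207 + ((⅕)*(-14))² - 14*(-14)/5) = 3243 + (-14/5)²*(-207 + (-14/5)² - 14*(-14/5)) = 3243 + 196*(-207 + 196/25 + 196/5)/25 = 3243 + (196/25)*(-3999/25) = 3243 - 783804/625 = 1243071/625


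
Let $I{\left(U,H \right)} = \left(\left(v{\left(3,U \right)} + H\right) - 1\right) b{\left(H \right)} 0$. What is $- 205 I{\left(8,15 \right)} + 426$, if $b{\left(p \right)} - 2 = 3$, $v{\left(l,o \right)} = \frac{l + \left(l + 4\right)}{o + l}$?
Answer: $426$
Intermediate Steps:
$v{\left(l,o \right)} = \frac{4 + 2 l}{l + o}$ ($v{\left(l,o \right)} = \frac{l + \left(4 + l\right)}{l + o} = \frac{4 + 2 l}{l + o}$)
$b{\left(p \right)} = 5$ ($b{\left(p \right)} = 2 + 3 = 5$)
$I{\left(U,H \right)} = 0$ ($I{\left(U,H \right)} = \left(\left(\frac{2 \left(2 + 3\right)}{3 + U} + H\right) - 1\right) 5 \cdot 0 = \left(\left(2 \frac{1}{3 + U} 5 + H\right) - 1\right) 5 \cdot 0 = \left(\left(\frac{10}{3 + U} + H\right) - 1\right) 5 \cdot 0 = \left(\left(H + \frac{10}{3 + U}\right) - 1\right) 5 \cdot 0 = \left(-1 + H + \frac{10}{3 + U}\right) 5 \cdot 0 = \left(-5 + 5 H + \frac{50}{3 + U}\right) 0 = 0$)
$- 205 I{\left(8,15 \right)} + 426 = \left(-205\right) 0 + 426 = 0 + 426 = 426$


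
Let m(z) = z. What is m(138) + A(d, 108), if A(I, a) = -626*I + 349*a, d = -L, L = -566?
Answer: -316486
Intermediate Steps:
d = 566 (d = -1*(-566) = 566)
m(138) + A(d, 108) = 138 + (-626*566 + 349*108) = 138 + (-354316 + 37692) = 138 - 316624 = -316486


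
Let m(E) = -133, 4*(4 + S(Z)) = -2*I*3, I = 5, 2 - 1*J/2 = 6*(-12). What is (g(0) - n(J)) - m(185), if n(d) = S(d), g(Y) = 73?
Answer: 435/2 ≈ 217.50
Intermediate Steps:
J = 148 (J = 4 - 12*(-12) = 4 - 2*(-72) = 4 + 144 = 148)
S(Z) = -23/2 (S(Z) = -4 + (-2*5*3)/4 = -4 + (-10*3)/4 = -4 + (1/4)*(-30) = -4 - 15/2 = -23/2)
n(d) = -23/2
(g(0) - n(J)) - m(185) = (73 - 1*(-23/2)) - 1*(-133) = (73 + 23/2) + 133 = 169/2 + 133 = 435/2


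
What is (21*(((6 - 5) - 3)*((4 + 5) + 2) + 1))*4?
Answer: -1764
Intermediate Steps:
(21*(((6 - 5) - 3)*((4 + 5) + 2) + 1))*4 = (21*((1 - 3)*(9 + 2) + 1))*4 = (21*(-2*11 + 1))*4 = (21*(-22 + 1))*4 = (21*(-21))*4 = -441*4 = -1764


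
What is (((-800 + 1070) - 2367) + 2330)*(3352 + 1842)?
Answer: 1210202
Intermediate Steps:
(((-800 + 1070) - 2367) + 2330)*(3352 + 1842) = ((270 - 2367) + 2330)*5194 = (-2097 + 2330)*5194 = 233*5194 = 1210202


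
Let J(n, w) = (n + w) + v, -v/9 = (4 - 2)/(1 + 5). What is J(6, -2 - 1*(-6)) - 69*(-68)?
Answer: 4699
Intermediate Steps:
v = -3 (v = -9*(4 - 2)/(1 + 5) = -18/6 = -9*⅓ = -3)
J(n, w) = -3 + n + w (J(n, w) = (n + w) - 3 = -3 + n + w)
J(6, -2 - 1*(-6)) - 69*(-68) = (-3 + 6 + (-2 - 1*(-6))) - 69*(-68) = (-3 + 6 + (-2 + 6)) + 4692 = (-3 + 6 + 4) + 4692 = 7 + 4692 = 4699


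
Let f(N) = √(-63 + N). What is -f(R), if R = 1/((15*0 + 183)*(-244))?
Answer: -I*√8439231/366 ≈ -7.9373*I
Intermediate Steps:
R = -1/44652 (R = -1/244/(0 + 183) = -1/244/183 = (1/183)*(-1/244) = -1/44652 ≈ -2.2395e-5)
-f(R) = -√(-63 - 1/44652) = -√(-2813077/44652) = -I*√8439231/366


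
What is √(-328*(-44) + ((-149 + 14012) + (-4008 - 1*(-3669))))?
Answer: 2*√6989 ≈ 167.20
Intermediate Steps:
√(-328*(-44) + ((-149 + 14012) + (-4008 - 1*(-3669)))) = √(14432 + (13863 + (-4008 + 3669))) = √(14432 + (13863 - 339)) = √(14432 + 13524) = √27956 = 2*√6989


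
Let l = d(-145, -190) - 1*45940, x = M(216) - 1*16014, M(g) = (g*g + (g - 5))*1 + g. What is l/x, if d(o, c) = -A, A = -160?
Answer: -45780/31069 ≈ -1.4735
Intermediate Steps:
d(o, c) = 160 (d(o, c) = -1*(-160) = 160)
M(g) = -5 + g**2 + 2*g (M(g) = (g**2 + (-5 + g))*1 + g = (-5 + g + g**2)*1 + g = (-5 + g + g**2) + g = -5 + g**2 + 2*g)
x = 31069 (x = (-5 + 216**2 + 2*216) - 1*16014 = (-5 + 46656 + 432) - 16014 = 47083 - 16014 = 31069)
l = -45780 (l = 160 - 1*45940 = 160 - 45940 = -45780)
l/x = -45780/31069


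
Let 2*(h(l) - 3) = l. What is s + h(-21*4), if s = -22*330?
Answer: -7299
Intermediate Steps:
h(l) = 3 + l/2
s = -7260
s + h(-21*4) = -7260 + (3 + (-21*4)/2) = -7260 + (3 + (½)*(-84)) = -7260 + (3 - 42) = -7260 - 39 = -7299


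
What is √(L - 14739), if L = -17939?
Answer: I*√32678 ≈ 180.77*I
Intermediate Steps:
√(L - 14739) = √(-17939 - 14739) = √(-32678) = I*√32678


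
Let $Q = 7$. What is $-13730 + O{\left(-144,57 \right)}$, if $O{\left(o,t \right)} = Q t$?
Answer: $-13331$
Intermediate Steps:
$O{\left(o,t \right)} = 7 t$
$-13730 + O{\left(-144,57 \right)} = -13730 + 7 \cdot 57 = -13730 + 399 = -13331$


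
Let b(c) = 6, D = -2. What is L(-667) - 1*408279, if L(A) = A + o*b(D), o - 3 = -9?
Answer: -408982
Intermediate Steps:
o = -6 (o = 3 - 9 = -6)
L(A) = -36 + A (L(A) = A - 6*6 = A - 36 = -36 + A)
L(-667) - 1*408279 = (-36 - 667) - 1*408279 = -703 - 408279 = -408982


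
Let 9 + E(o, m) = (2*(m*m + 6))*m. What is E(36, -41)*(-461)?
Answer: 63776123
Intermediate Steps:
E(o, m) = -9 + m*(12 + 2*m²) (E(o, m) = -9 + (2*(m*m + 6))*m = -9 + (2*(m² + 6))*m = -9 + (2*(6 + m²))*m = -9 + (12 + 2*m²)*m = -9 + m*(12 + 2*m²))
E(36, -41)*(-461) = (-9 + 2*(-41)³ + 12*(-41))*(-461) = (-9 + 2*(-68921) - 492)*(-461) = (-9 - 137842 - 492)*(-461) = -138343*(-461) = 63776123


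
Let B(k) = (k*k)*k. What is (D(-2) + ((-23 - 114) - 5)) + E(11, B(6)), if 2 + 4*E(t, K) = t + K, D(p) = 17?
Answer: -275/4 ≈ -68.750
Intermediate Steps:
B(k) = k**3 (B(k) = k**2*k = k**3)
E(t, K) = -1/2 + K/4 + t/4 (E(t, K) = -1/2 + (t + K)/4 = -1/2 + (K + t)/4 = -1/2 + (K/4 + t/4) = -1/2 + K/4 + t/4)
(D(-2) + ((-23 - 114) - 5)) + E(11, B(6)) = (17 + ((-23 - 114) - 5)) + (-1/2 + (1/4)*6**3 + (1/4)*11) = (17 + (-137 - 5)) + (-1/2 + (1/4)*216 + 11/4) = (17 - 142) + (-1/2 + 54 + 11/4) = -125 + 225/4 = -275/4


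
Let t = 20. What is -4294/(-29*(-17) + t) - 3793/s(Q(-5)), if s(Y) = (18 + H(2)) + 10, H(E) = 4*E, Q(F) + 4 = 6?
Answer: -12283/108 ≈ -113.73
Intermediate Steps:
Q(F) = 2 (Q(F) = -4 + 6 = 2)
s(Y) = 36 (s(Y) = (18 + 4*2) + 10 = (18 + 8) + 10 = 26 + 10 = 36)
-4294/(-29*(-17) + t) - 3793/s(Q(-5)) = -4294/(-29*(-17) + 20) - 3793/36 = -4294/(493 + 20) - 3793*1/36 = -4294/513 - 3793/36 = -4294*1/513 - 3793/36 = -226/27 - 3793/36 = -12283/108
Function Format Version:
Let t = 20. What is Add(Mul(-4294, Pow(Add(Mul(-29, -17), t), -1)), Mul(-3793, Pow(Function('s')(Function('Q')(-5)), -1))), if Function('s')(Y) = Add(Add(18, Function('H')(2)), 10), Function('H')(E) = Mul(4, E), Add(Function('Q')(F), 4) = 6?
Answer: Rational(-12283, 108) ≈ -113.73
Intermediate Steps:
Function('Q')(F) = 2 (Function('Q')(F) = Add(-4, 6) = 2)
Function('s')(Y) = 36 (Function('s')(Y) = Add(Add(18, Mul(4, 2)), 10) = Add(Add(18, 8), 10) = Add(26, 10) = 36)
Add(Mul(-4294, Pow(Add(Mul(-29, -17), t), -1)), Mul(-3793, Pow(Function('s')(Function('Q')(-5)), -1))) = Add(Mul(-4294, Pow(Add(Mul(-29, -17), 20), -1)), Mul(-3793, Pow(36, -1))) = Add(Mul(-4294, Pow(Add(493, 20), -1)), Mul(-3793, Rational(1, 36))) = Add(Mul(-4294, Pow(513, -1)), Rational(-3793, 36)) = Add(Mul(-4294, Rational(1, 513)), Rational(-3793, 36)) = Add(Rational(-226, 27), Rational(-3793, 36)) = Rational(-12283, 108)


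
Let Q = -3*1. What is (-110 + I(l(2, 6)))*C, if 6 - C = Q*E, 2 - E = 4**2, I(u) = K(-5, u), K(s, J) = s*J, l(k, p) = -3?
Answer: 3420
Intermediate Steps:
K(s, J) = J*s
I(u) = -5*u (I(u) = u*(-5) = -5*u)
E = -14 (E = 2 - 1*4**2 = 2 - 1*16 = 2 - 16 = -14)
Q = -3
C = -36 (C = 6 - (-3)*(-14) = 6 - 1*42 = 6 - 42 = -36)
(-110 + I(l(2, 6)))*C = (-110 - 5*(-3))*(-36) = (-110 + 15)*(-36) = -95*(-36) = 3420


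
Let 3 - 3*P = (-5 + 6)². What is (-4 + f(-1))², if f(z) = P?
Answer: 100/9 ≈ 11.111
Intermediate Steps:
P = ⅔ (P = 1 - (-5 + 6)²/3 = 1 - ⅓*1² = 1 - ⅓*1 = 1 - ⅓ = ⅔ ≈ 0.66667)
f(z) = ⅔
(-4 + f(-1))² = (-4 + ⅔)² = (-10/3)² = 100/9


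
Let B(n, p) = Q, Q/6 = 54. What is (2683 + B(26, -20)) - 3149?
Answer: -142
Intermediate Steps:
Q = 324 (Q = 6*54 = 324)
B(n, p) = 324
(2683 + B(26, -20)) - 3149 = (2683 + 324) - 3149 = 3007 - 3149 = -142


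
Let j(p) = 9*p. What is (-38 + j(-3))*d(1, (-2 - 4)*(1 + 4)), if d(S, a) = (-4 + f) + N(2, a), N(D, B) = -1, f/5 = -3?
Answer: 1300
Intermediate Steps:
f = -15 (f = 5*(-3) = -15)
d(S, a) = -20 (d(S, a) = (-4 - 15) - 1 = -19 - 1 = -20)
(-38 + j(-3))*d(1, (-2 - 4)*(1 + 4)) = (-38 + 9*(-3))*(-20) = (-38 - 27)*(-20) = -65*(-20) = 1300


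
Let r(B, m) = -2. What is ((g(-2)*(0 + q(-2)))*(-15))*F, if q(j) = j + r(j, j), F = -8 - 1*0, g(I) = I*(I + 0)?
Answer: -1920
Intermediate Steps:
g(I) = I**2 (g(I) = I*I = I**2)
F = -8 (F = -8 + 0 = -8)
q(j) = -2 + j (q(j) = j - 2 = -2 + j)
((g(-2)*(0 + q(-2)))*(-15))*F = (((-2)**2*(0 + (-2 - 2)))*(-15))*(-8) = ((4*(0 - 4))*(-15))*(-8) = ((4*(-4))*(-15))*(-8) = -16*(-15)*(-8) = 240*(-8) = -1920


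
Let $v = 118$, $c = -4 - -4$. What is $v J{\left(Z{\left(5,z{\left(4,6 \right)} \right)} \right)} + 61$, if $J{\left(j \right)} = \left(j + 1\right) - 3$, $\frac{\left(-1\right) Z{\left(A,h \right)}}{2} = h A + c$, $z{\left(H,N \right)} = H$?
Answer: $-4895$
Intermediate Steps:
$c = 0$ ($c = -4 + 4 = 0$)
$Z{\left(A,h \right)} = - 2 A h$ ($Z{\left(A,h \right)} = - 2 \left(h A + 0\right) = - 2 \left(A h + 0\right) = - 2 A h$)
$J{\left(j \right)} = -2 + j$ ($J{\left(j \right)} = \left(1 + j\right) - 3 = -2 + j$)
$v J{\left(Z{\left(5,z{\left(4,6 \right)} \right)} \right)} + 61 = 118 \left(-2 - 10 \cdot 4\right) + 61 = 118 \left(-2 - 40\right) + 61 = 118 \left(-42\right) + 61 = -4956 + 61 = -4895$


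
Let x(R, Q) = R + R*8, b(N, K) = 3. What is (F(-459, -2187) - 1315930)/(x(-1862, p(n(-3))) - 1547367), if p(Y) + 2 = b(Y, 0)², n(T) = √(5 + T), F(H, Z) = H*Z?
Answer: 312097/1564125 ≈ 0.19953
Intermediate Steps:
p(Y) = 7 (p(Y) = -2 + 3² = -2 + 9 = 7)
x(R, Q) = 9*R (x(R, Q) = R + 8*R = 9*R)
(F(-459, -2187) - 1315930)/(x(-1862, p(n(-3))) - 1547367) = (-459*(-2187) - 1315930)/(9*(-1862) - 1547367) = (1003833 - 1315930)/(-16758 - 1547367) = -312097/(-1564125) = -312097*(-1/1564125) = 312097/1564125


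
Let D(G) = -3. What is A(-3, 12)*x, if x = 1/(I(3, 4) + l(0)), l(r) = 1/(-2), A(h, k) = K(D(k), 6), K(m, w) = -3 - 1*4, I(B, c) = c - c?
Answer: 14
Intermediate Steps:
I(B, c) = 0
K(m, w) = -7 (K(m, w) = -3 - 4 = -7)
A(h, k) = -7
l(r) = -½
x = -2 (x = 1/(0 - ½) = 1/(-½) = -2)
A(-3, 12)*x = -7*(-2) = 14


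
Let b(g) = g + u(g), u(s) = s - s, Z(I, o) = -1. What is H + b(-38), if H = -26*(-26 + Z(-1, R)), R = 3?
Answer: 664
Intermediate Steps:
u(s) = 0
b(g) = g (b(g) = g + 0 = g)
H = 702 (H = -26*(-26 - 1) = -26*(-27) = 702)
H + b(-38) = 702 - 38 = 664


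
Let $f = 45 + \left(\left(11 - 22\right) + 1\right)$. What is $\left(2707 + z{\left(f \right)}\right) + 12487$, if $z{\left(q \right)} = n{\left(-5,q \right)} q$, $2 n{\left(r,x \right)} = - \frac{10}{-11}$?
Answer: $\frac{167309}{11} \approx 15210.0$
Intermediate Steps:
$n{\left(r,x \right)} = \frac{5}{11}$ ($n{\left(r,x \right)} = \frac{\left(-10\right) \frac{1}{-11}}{2} = \frac{\left(-10\right) \left(- \frac{1}{11}\right)}{2} = \frac{1}{2} \cdot \frac{10}{11} = \frac{5}{11}$)
$f = 35$ ($f = 45 + \left(-11 + 1\right) = 45 - 10 = 35$)
$z{\left(q \right)} = \frac{5 q}{11}$
$\left(2707 + z{\left(f \right)}\right) + 12487 = \left(2707 + \frac{5}{11} \cdot 35\right) + 12487 = \left(2707 + \frac{175}{11}\right) + 12487 = \frac{29952}{11} + 12487 = \frac{167309}{11}$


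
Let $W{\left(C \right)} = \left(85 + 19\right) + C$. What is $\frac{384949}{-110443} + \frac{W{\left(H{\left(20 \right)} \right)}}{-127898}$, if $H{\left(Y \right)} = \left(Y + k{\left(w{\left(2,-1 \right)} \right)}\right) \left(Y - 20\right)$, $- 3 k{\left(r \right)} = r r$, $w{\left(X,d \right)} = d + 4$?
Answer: $- \frac{24622846637}{7062719407} \approx -3.4863$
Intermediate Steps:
$w{\left(X,d \right)} = 4 + d$
$k{\left(r \right)} = - \frac{r^{2}}{3}$ ($k{\left(r \right)} = - \frac{r r}{3} = - \frac{r^{2}}{3}$)
$H{\left(Y \right)} = \left(-20 + Y\right) \left(-3 + Y\right)$ ($H{\left(Y \right)} = \left(Y - \frac{\left(4 - 1\right)^{2}}{3}\right) \left(Y - 20\right) = \left(Y - \frac{3^{2}}{3}\right) \left(-20 + Y\right) = \left(Y - 3\right) \left(-20 + Y\right) = \left(-3 + Y\right) \left(-20 + Y\right) = \left(-20 + Y\right) \left(-3 + Y\right)$)
$W{\left(C \right)} = 104 + C$
$\frac{384949}{-110443} + \frac{W{\left(H{\left(20 \right)} \right)}}{-127898} = \frac{384949}{-110443} + \frac{104 + \left(60 + 20^{2} - 460\right)}{-127898} = 384949 \left(- \frac{1}{110443}\right) + \left(104 + \left(60 + 400 - 460\right)\right) \left(- \frac{1}{127898}\right) = - \frac{384949}{110443} + \left(104 + 0\right) \left(- \frac{1}{127898}\right) = - \frac{384949}{110443} + 104 \left(- \frac{1}{127898}\right) = - \frac{384949}{110443} - \frac{52}{63949} = - \frac{24622846637}{7062719407}$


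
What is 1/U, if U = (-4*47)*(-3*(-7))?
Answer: -1/3948 ≈ -0.00025329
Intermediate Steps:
U = -3948 (U = -188*21 = -3948)
1/U = 1/(-3948) = -1/3948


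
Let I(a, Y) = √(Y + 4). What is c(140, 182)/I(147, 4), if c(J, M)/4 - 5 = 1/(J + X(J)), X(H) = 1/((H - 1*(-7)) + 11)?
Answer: 110763*√2/22121 ≈ 7.0812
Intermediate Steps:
X(H) = 1/(18 + H) (X(H) = 1/((H + 7) + 11) = 1/((7 + H) + 11) = 1/(18 + H))
c(J, M) = 20 + 4/(J + 1/(18 + J))
I(a, Y) = √(4 + Y)
c(140, 182)/I(147, 4) = (4*(5 + (1 + 5*140)*(18 + 140))/(1 + 140*(18 + 140)))/(√(4 + 4)) = (4*(5 + (1 + 700)*158)/(1 + 140*158))/(√8) = (4*(5 + 701*158)/(1 + 22120))/((2*√2)) = (4*(5 + 110758)/22121)*(√2/4) = (4*(1/22121)*110763)*(√2/4) = 443052*(√2/4)/22121 = 110763*√2/22121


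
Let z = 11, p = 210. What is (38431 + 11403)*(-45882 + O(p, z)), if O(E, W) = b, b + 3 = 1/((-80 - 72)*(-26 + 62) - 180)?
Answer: -6462025137257/2826 ≈ -2.2866e+9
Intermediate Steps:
b = -16957/5652 (b = -3 + 1/((-80 - 72)*(-26 + 62) - 180) = -3 + 1/(-152*36 - 180) = -3 + 1/(-5472 - 180) = -3 + 1/(-5652) = -3 - 1/5652 = -16957/5652 ≈ -3.0002)
O(E, W) = -16957/5652
(38431 + 11403)*(-45882 + O(p, z)) = (38431 + 11403)*(-45882 - 16957/5652) = 49834*(-259342021/5652) = -6462025137257/2826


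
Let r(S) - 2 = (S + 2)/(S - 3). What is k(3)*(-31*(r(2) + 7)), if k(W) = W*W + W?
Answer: -1860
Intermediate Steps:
r(S) = 2 + (2 + S)/(-3 + S) (r(S) = 2 + (S + 2)/(S - 3) = 2 + (2 + S)/(-3 + S))
k(W) = W + W² (k(W) = W² + W = W + W²)
k(3)*(-31*(r(2) + 7)) = (3*(1 + 3))*(-31*((-4 + 3*2)/(-3 + 2) + 7)) = (3*4)*(-31*((-4 + 6)/(-1) + 7)) = 12*(-31*(-1*2 + 7)) = 12*(-31*(-2 + 7)) = 12*(-31*5) = 12*(-155) = -1860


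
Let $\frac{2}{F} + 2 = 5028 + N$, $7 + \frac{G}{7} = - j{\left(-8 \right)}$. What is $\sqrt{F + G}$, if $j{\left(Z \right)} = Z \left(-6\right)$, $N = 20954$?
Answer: $\frac{i \sqrt{64964925510}}{12990} \approx 19.621 i$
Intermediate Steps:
$j{\left(Z \right)} = - 6 Z$
$G = -385$ ($G = -49 + 7 \left(- \left(-6\right) \left(-8\right)\right) = -49 + 7 \left(\left(-1\right) 48\right) = -49 + 7 \left(-48\right) = -49 - 336 = -385$)
$F = \frac{1}{12990}$ ($F = \frac{2}{-2 + \left(5028 + 20954\right)} = \frac{2}{-2 + 25982} = \frac{2}{25980} = 2 \cdot \frac{1}{25980} = \frac{1}{12990} \approx 7.6982 \cdot 10^{-5}$)
$\sqrt{F + G} = \sqrt{\frac{1}{12990} - 385} = \sqrt{- \frac{5001149}{12990}} = \frac{i \sqrt{64964925510}}{12990}$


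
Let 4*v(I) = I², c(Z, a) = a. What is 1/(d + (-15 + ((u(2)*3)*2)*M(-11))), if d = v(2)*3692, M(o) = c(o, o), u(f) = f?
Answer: 1/3545 ≈ 0.00028209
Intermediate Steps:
v(I) = I²/4
M(o) = o
d = 3692 (d = ((¼)*2²)*3692 = ((¼)*4)*3692 = 1*3692 = 3692)
1/(d + (-15 + ((u(2)*3)*2)*M(-11))) = 1/(3692 + (-15 + ((2*3)*2)*(-11))) = 1/(3692 + (-15 + (6*2)*(-11))) = 1/(3692 + (-15 + 12*(-11))) = 1/(3692 + (-15 - 132)) = 1/(3692 - 147) = 1/3545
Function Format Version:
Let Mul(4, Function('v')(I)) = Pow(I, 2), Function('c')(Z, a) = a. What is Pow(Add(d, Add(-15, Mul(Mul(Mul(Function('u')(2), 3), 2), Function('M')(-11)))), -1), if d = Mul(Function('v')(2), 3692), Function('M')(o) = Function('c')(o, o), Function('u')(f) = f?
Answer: Rational(1, 3545) ≈ 0.00028209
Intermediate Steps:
Function('v')(I) = Mul(Rational(1, 4), Pow(I, 2))
Function('M')(o) = o
d = 3692 (d = Mul(Mul(Rational(1, 4), Pow(2, 2)), 3692) = Mul(Mul(Rational(1, 4), 4), 3692) = Mul(1, 3692) = 3692)
Pow(Add(d, Add(-15, Mul(Mul(Mul(Function('u')(2), 3), 2), Function('M')(-11)))), -1) = Pow(Add(3692, Add(-15, Mul(Mul(Mul(2, 3), 2), -11))), -1) = Pow(Add(3692, Add(-15, Mul(Mul(6, 2), -11))), -1) = Pow(Add(3692, Add(-15, Mul(12, -11))), -1) = Pow(Add(3692, Add(-15, -132)), -1) = Pow(Add(3692, -147), -1) = Pow(3545, -1) = Rational(1, 3545)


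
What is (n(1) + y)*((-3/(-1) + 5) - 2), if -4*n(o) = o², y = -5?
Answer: -63/2 ≈ -31.500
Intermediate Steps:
n(o) = -o²/4
(n(1) + y)*((-3/(-1) + 5) - 2) = (-¼*1² - 5)*((-3/(-1) + 5) - 2) = (-¼*1 - 5)*((-3*(-1) + 5) - 2) = (-¼ - 5)*((3 + 5) - 2) = -21*(8 - 2)/4 = -21/4*6 = -63/2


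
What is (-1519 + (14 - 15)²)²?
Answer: 2304324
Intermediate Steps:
(-1519 + (14 - 15)²)² = (-1519 + (-1)²)² = (-1519 + 1)² = (-1518)² = 2304324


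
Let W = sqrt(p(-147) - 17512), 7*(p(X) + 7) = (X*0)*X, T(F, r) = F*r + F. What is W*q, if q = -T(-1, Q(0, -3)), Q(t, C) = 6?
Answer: 7*I*sqrt(17519) ≈ 926.52*I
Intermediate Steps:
T(F, r) = F + F*r
p(X) = -7 (p(X) = -7 + ((X*0)*X)/7 = -7 + (0*X)/7 = -7 + (1/7)*0 = -7 + 0 = -7)
W = I*sqrt(17519) (W = sqrt(-7 - 17512) = sqrt(-17519) = I*sqrt(17519) ≈ 132.36*I)
q = 7 (q = -(-1)*(1 + 6) = -(-1)*7 = -1*(-7) = 7)
W*q = (I*sqrt(17519))*7 = 7*I*sqrt(17519)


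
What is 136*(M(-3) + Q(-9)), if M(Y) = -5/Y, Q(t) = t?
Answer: -2992/3 ≈ -997.33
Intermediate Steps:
136*(M(-3) + Q(-9)) = 136*(-5/(-3) - 9) = 136*(-5*(-⅓) - 9) = 136*(5/3 - 9) = 136*(-22/3) = -2992/3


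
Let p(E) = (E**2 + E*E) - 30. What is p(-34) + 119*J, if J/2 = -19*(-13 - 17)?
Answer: 137942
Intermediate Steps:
p(E) = -30 + 2*E**2 (p(E) = (E**2 + E**2) - 30 = 2*E**2 - 30 = -30 + 2*E**2)
J = 1140 (J = 2*(-19*(-13 - 17)) = 2*(-19*(-30)) = 2*570 = 1140)
p(-34) + 119*J = (-30 + 2*(-34)**2) + 119*1140 = (-30 + 2*1156) + 135660 = (-30 + 2312) + 135660 = 2282 + 135660 = 137942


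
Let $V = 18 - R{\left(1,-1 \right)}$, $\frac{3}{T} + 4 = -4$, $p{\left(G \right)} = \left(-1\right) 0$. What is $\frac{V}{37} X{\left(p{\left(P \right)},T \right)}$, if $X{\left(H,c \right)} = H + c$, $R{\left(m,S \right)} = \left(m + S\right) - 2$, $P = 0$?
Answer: $- \frac{15}{74} \approx -0.2027$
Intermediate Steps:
$p{\left(G \right)} = 0$
$T = - \frac{3}{8}$ ($T = \frac{3}{-4 - 4} = \frac{3}{-8} = 3 \left(- \frac{1}{8}\right) = - \frac{3}{8} \approx -0.375$)
$R{\left(m,S \right)} = -2 + S + m$ ($R{\left(m,S \right)} = \left(S + m\right) - 2 = -2 + S + m$)
$V = 20$ ($V = 18 - \left(-2 - 1 + 1\right) = 18 - -2 = 18 + 2 = 20$)
$\frac{V}{37} X{\left(p{\left(P \right)},T \right)} = \frac{1}{37} \cdot 20 \left(0 - \frac{3}{8}\right) = \frac{1}{37} \cdot 20 \left(- \frac{3}{8}\right) = \frac{20}{37} \left(- \frac{3}{8}\right) = - \frac{15}{74}$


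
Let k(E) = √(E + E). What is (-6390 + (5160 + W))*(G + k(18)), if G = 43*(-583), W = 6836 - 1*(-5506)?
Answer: -278500056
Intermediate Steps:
W = 12342 (W = 6836 + 5506 = 12342)
G = -25069
k(E) = √2*√E (k(E) = √(2*E) = √2*√E)
(-6390 + (5160 + W))*(G + k(18)) = (-6390 + (5160 + 12342))*(-25069 + √2*√18) = (-6390 + 17502)*(-25069 + √2*(3*√2)) = 11112*(-25069 + 6) = 11112*(-25063) = -278500056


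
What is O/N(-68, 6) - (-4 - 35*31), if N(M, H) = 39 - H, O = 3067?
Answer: 39004/33 ≈ 1181.9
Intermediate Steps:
O/N(-68, 6) - (-4 - 35*31) = 3067/(39 - 1*6) - (-4 - 35*31) = 3067/(39 - 6) - (-4 - 1085) = 3067/33 - 1*(-1089) = 3067*(1/33) + 1089 = 3067/33 + 1089 = 39004/33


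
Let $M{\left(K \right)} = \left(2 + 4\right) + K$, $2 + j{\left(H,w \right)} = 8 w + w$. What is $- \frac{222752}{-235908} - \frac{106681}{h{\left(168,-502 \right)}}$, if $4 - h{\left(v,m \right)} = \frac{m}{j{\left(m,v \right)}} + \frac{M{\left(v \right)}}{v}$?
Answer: $- \frac{44334397520132}{1370094687} \approx -32359.0$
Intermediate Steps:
$j{\left(H,w \right)} = -2 + 9 w$ ($j{\left(H,w \right)} = -2 + \left(8 w + w\right) = -2 + 9 w$)
$M{\left(K \right)} = 6 + K$
$h{\left(v,m \right)} = 4 - \frac{m}{-2 + 9 v} - \frac{6 + v}{v}$ ($h{\left(v,m \right)} = 4 - \left(\frac{m}{-2 + 9 v} + \frac{6 + v}{v}\right) = 4 - \frac{m}{-2 + 9 v} - \frac{6 + v}{v}$)
$- \frac{222752}{-235908} - \frac{106681}{h{\left(168,-502 \right)}} = - \frac{222752}{-235908} - \frac{106681}{\frac{1}{168} \frac{1}{-2 + 9 \cdot 168} \left(12 - 10080 + 27 \cdot 168^{2} - \left(-502\right) 168\right)} = \left(-222752\right) \left(- \frac{1}{235908}\right) - \frac{106681}{\frac{1}{168} \frac{1}{-2 + 1512} \left(12 - 10080 + 27 \cdot 28224 + 84336\right)} = \frac{55688}{58977} - \frac{106681}{\frac{1}{168} \cdot \frac{1}{1510} \left(12 - 10080 + 762048 + 84336\right)} = \frac{55688}{58977} - \frac{106681}{\frac{1}{168} \cdot \frac{1}{1510} \cdot 836316} = \frac{55688}{58977} - \frac{106681}{\frac{69693}{21140}} = \frac{55688}{58977} - \frac{2255236340}{69693} = - \frac{44334397520132}{1370094687}$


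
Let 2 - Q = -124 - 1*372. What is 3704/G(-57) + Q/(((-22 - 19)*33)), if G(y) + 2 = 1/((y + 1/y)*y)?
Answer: -5430216834/2931049 ≈ -1852.7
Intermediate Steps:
Q = 498 (Q = 2 - (-124 - 1*372) = 2 - (-124 - 372) = 2 - 1*(-496) = 2 + 496 = 498)
G(y) = -2 + 1/(y*(y + 1/y)) (G(y) = -2 + 1/((y + 1/y)*y) = -2 + 1/(y*(y + 1/y)))
3704/G(-57) + Q/(((-22 - 19)*33)) = 3704/(((-1 - 2*(-57)²)/(1 + (-57)²))) + 498/(((-22 - 19)*33)) = 3704/(((-1 - 2*3249)/(1 + 3249))) + 498/((-41*33)) = 3704/(((-1 - 6498)/3250)) + 498/(-1353) = 3704/(((1/3250)*(-6499))) + 498*(-1/1353) = 3704/(-6499/3250) - 166/451 = 3704*(-3250/6499) - 166/451 = -12038000/6499 - 166/451 = -5430216834/2931049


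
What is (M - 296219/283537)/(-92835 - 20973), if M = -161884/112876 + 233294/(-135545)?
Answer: 2277509672032621/61713141840499166040 ≈ 3.6905e-5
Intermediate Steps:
M = -12068965081/3824944355 (M = -161884*1/112876 + 233294*(-1/135545) = -40471/28219 - 233294/135545 = -12068965081/3824944355 ≈ -3.1553)
(M - 296219/283537)/(-92835 - 20973) = (-12068965081/3824944355 - 296219/283537)/(-92835 - 20973) = (-12068965081/3824944355 - 296219*1/283537)/(-113808) = (-12068965081/3824944355 - 296219/283537)*(-1/113808) = -4555019344065242/1084513247583635*(-1/113808) = 2277509672032621/61713141840499166040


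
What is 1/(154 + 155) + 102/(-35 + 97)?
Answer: 15790/9579 ≈ 1.6484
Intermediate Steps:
1/(154 + 155) + 102/(-35 + 97) = 1/309 + 102/62 = 1/309 + 102*(1/62) = 1/309 + 51/31 = 15790/9579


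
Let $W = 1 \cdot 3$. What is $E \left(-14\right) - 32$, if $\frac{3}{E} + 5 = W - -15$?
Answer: $- \frac{458}{13} \approx -35.231$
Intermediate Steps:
$W = 3$
$E = \frac{3}{13}$ ($E = \frac{3}{-5 + \left(3 - -15\right)} = \frac{3}{-5 + \left(3 + 15\right)} = \frac{3}{-5 + 18} = \frac{3}{13} \approx 0.23077$)
$E \left(-14\right) - 32 = \frac{3}{13} \left(-14\right) - 32 = - \frac{42}{13} - 32 = - \frac{458}{13}$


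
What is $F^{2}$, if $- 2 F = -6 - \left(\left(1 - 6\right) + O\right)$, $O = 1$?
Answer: $1$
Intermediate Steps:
$F = 1$ ($F = - \frac{-6 - \left(\left(1 - 6\right) + 1\right)}{2} = - \frac{-6 - \left(-5 + 1\right)}{2} = - \frac{-6 - -4}{2} = - \frac{-6 + 4}{2} = \left(- \frac{1}{2}\right) \left(-2\right) = 1$)
$F^{2} = 1^{2} = 1$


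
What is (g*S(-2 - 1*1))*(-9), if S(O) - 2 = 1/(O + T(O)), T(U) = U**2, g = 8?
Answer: -156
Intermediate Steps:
S(O) = 2 + 1/(O + O**2)
(g*S(-2 - 1*1))*(-9) = (8*((1 + 2*(-2 - 1*1) + 2*(-2 - 1*1)**2)/((-2 - 1*1)*(1 + (-2 - 1*1)))))*(-9) = (8*((1 + 2*(-2 - 1) + 2*(-2 - 1)**2)/((-2 - 1)*(1 + (-2 - 1)))))*(-9) = (8*((1 + 2*(-3) + 2*(-3)**2)/((-3)*(1 - 3))))*(-9) = (8*(-1/3*(1 - 6 + 2*9)/(-2)))*(-9) = (8*(-1/3*(-1/2)*(1 - 6 + 18)))*(-9) = (8*(-1/3*(-1/2)*13))*(-9) = (8*(13/6))*(-9) = (52/3)*(-9) = -156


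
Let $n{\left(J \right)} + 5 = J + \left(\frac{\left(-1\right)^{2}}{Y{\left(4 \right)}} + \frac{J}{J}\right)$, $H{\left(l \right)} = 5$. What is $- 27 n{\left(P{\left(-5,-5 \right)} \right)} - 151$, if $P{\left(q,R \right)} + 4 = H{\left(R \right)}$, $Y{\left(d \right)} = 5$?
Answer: $- \frac{377}{5} \approx -75.4$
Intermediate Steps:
$P{\left(q,R \right)} = 1$ ($P{\left(q,R \right)} = -4 + 5 = 1$)
$n{\left(J \right)} = - \frac{19}{5} + J$ ($n{\left(J \right)} = -5 + \left(J + \left(\frac{\left(-1\right)^{2}}{5} + \frac{J}{J}\right)\right) = -5 + \left(J + \left(1 \cdot \frac{1}{5} + 1\right)\right) = -5 + \left(J + \left(\frac{1}{5} + 1\right)\right) = -5 + \left(J + \frac{6}{5}\right) = -5 + \left(\frac{6}{5} + J\right) = - \frac{19}{5} + J$)
$- 27 n{\left(P{\left(-5,-5 \right)} \right)} - 151 = - 27 \left(- \frac{19}{5} + 1\right) - 151 = \left(-27\right) \left(- \frac{14}{5}\right) - 151 = \frac{378}{5} - 151 = - \frac{377}{5}$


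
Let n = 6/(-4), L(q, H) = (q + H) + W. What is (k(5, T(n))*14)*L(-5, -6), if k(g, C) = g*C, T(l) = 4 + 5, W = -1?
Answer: -7560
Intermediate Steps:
L(q, H) = -1 + H + q (L(q, H) = (q + H) - 1 = (H + q) - 1 = -1 + H + q)
n = -3/2 (n = 6*(-1/4) = -3/2 ≈ -1.5000)
T(l) = 9
k(g, C) = C*g
(k(5, T(n))*14)*L(-5, -6) = ((9*5)*14)*(-1 - 6 - 5) = (45*14)*(-12) = 630*(-12) = -7560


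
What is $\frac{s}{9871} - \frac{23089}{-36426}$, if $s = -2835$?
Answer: $\frac{124643809}{359561046} \approx 0.34666$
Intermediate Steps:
$\frac{s}{9871} - \frac{23089}{-36426} = - \frac{2835}{9871} - \frac{23089}{-36426} = \left(-2835\right) \frac{1}{9871} - - \frac{23089}{36426} = - \frac{2835}{9871} + \frac{23089}{36426} = \frac{124643809}{359561046}$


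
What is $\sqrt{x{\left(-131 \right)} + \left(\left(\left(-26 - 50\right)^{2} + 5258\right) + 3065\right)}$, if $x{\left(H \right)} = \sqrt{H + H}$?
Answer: $\sqrt{14099 + i \sqrt{262}} \approx 118.74 + 0.0682 i$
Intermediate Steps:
$x{\left(H \right)} = \sqrt{2} \sqrt{H}$ ($x{\left(H \right)} = \sqrt{2 H} = \sqrt{2} \sqrt{H}$)
$\sqrt{x{\left(-131 \right)} + \left(\left(\left(-26 - 50\right)^{2} + 5258\right) + 3065\right)} = \sqrt{\sqrt{2} \sqrt{-131} + \left(\left(\left(-26 - 50\right)^{2} + 5258\right) + 3065\right)} = \sqrt{\sqrt{2} i \sqrt{131} + \left(\left(\left(-76\right)^{2} + 5258\right) + 3065\right)} = \sqrt{i \sqrt{262} + \left(\left(5776 + 5258\right) + 3065\right)} = \sqrt{i \sqrt{262} + \left(11034 + 3065\right)} = \sqrt{i \sqrt{262} + 14099} = \sqrt{14099 + i \sqrt{262}}$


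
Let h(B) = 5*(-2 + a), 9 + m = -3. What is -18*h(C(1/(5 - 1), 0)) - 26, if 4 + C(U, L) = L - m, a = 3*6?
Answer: -1466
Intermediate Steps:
m = -12 (m = -9 - 3 = -12)
a = 18
C(U, L) = 8 + L (C(U, L) = -4 + (L - 1*(-12)) = -4 + (L + 12) = -4 + (12 + L) = 8 + L)
h(B) = 80 (h(B) = 5*(-2 + 18) = 5*16 = 80)
-18*h(C(1/(5 - 1), 0)) - 26 = -18*80 - 26 = -1440 - 26 = -1466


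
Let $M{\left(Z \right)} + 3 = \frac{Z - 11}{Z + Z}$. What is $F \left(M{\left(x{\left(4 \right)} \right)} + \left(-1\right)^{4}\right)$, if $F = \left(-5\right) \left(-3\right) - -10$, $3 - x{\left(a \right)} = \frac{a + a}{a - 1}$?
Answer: $-450$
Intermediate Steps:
$x{\left(a \right)} = 3 - \frac{2 a}{-1 + a}$ ($x{\left(a \right)} = 3 - \frac{a + a}{a - 1} = 3 - \frac{2 a}{-1 + a}$)
$F = 25$ ($F = 15 + 10 = 25$)
$M{\left(Z \right)} = -3 + \frac{-11 + Z}{2 Z}$ ($M{\left(Z \right)} = -3 + \frac{Z - 11}{Z + Z} = -3 + \frac{-11 + Z}{2 Z}$)
$F \left(M{\left(x{\left(4 \right)} \right)} + \left(-1\right)^{4}\right) = 25 \left(\frac{-11 - 5 \frac{-3 + 4}{-1 + 4}}{2 \frac{-3 + 4}{-1 + 4}} + \left(-1\right)^{4}\right) = 25 \left(\frac{-11 - 5 \cdot \frac{1}{3} \cdot 1}{2 \cdot \frac{1}{3} \cdot 1} + 1\right) = 25 \left(\frac{\frac{1}{\frac{1}{3}} \left(-11 - \frac{5}{3}\right)}{2} + 1\right) = 25 \left(\frac{1}{2} \cdot 3 \left(-11 - \frac{5}{3}\right) + 1\right) = 25 \left(\frac{1}{2} \cdot 3 \left(- \frac{38}{3}\right) + 1\right) = 25 \left(-19 + 1\right) = 25 \left(-18\right) = -450$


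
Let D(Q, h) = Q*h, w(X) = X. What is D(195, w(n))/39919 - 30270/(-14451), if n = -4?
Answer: 399025450/192289823 ≈ 2.0751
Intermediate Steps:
D(195, w(n))/39919 - 30270/(-14451) = (195*(-4))/39919 - 30270/(-14451) = -780*1/39919 - 30270*(-1/14451) = -780/39919 + 10090/4817 = 399025450/192289823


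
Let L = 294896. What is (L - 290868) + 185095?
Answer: 189123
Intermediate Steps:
(L - 290868) + 185095 = (294896 - 290868) + 185095 = 4028 + 185095 = 189123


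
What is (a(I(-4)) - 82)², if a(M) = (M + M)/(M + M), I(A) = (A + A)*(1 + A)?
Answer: 6561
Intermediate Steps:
I(A) = 2*A*(1 + A) (I(A) = (2*A)*(1 + A) = 2*A*(1 + A))
a(M) = 1 (a(M) = (2*M)/((2*M)) = (2*M)*(1/(2*M)) = 1)
(a(I(-4)) - 82)² = (1 - 82)² = (-81)² = 6561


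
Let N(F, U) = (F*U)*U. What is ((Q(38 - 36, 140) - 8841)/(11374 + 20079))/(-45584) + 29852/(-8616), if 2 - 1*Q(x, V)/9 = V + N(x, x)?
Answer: -5350040442353/1544152575504 ≈ -3.4647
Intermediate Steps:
N(F, U) = F*U**2
Q(x, V) = 18 - 9*V - 9*x**3 (Q(x, V) = 18 - 9*(V + x*x**2) = 18 - 9*(V + x**3) = 18 + (-9*V - 9*x**3) = 18 - 9*V - 9*x**3)
((Q(38 - 36, 140) - 8841)/(11374 + 20079))/(-45584) + 29852/(-8616) = (((18 - 9*140 - 9*(38 - 36)**3) - 8841)/(11374 + 20079))/(-45584) + 29852/(-8616) = (((18 - 1260 - 9*2**3) - 8841)/31453)*(-1/45584) + 29852*(-1/8616) = (((18 - 1260 - 9*8) - 8841)*(1/31453))*(-1/45584) - 7463/2154 = (((18 - 1260 - 72) - 8841)*(1/31453))*(-1/45584) - 7463/2154 = ((-1314 - 8841)*(1/31453))*(-1/45584) - 7463/2154 = -10155*1/31453*(-1/45584) - 7463/2154 = -10155/31453*(-1/45584) - 7463/2154 = 10155/1433753552 - 7463/2154 = -5350040442353/1544152575504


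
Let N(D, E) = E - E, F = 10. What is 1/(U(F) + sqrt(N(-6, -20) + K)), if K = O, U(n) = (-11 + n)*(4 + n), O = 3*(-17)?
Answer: -14/247 - I*sqrt(51)/247 ≈ -0.05668 - 0.028913*I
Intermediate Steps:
N(D, E) = 0
O = -51
K = -51
1/(U(F) + sqrt(N(-6, -20) + K)) = 1/((-44 + 10**2 - 7*10) + sqrt(0 - 51)) = 1/((-44 + 100 - 70) + sqrt(-51)) = 1/(-14 + I*sqrt(51))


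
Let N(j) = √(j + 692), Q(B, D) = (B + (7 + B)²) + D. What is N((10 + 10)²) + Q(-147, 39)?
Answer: 19492 + 2*√273 ≈ 19525.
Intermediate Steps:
Q(B, D) = B + D + (7 + B)²
N(j) = √(692 + j)
N((10 + 10)²) + Q(-147, 39) = √(692 + (10 + 10)²) + (-147 + 39 + (7 - 147)²) = √(692 + 20²) + (-147 + 39 + (-140)²) = √(692 + 400) + (-147 + 39 + 19600) = √1092 + 19492 = 2*√273 + 19492 = 19492 + 2*√273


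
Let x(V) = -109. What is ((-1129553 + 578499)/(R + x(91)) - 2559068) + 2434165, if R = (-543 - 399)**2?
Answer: -110821362319/887255 ≈ -1.2490e+5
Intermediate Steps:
R = 887364 (R = (-942)**2 = 887364)
((-1129553 + 578499)/(R + x(91)) - 2559068) + 2434165 = ((-1129553 + 578499)/(887364 - 109) - 2559068) + 2434165 = (-551054/887255 - 2559068) + 2434165 = -2270546429394/887255 + 2434165 = -110821362319/887255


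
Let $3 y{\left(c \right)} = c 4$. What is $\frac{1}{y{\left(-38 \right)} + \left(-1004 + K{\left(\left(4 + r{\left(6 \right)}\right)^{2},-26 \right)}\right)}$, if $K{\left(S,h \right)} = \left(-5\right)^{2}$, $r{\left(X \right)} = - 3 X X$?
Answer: $- \frac{3}{3089} \approx -0.00097119$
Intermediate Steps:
$r{\left(X \right)} = - 3 X^{2}$
$K{\left(S,h \right)} = 25$
$y{\left(c \right)} = \frac{4 c}{3}$ ($y{\left(c \right)} = \frac{c 4}{3} = \frac{4 c}{3}$)
$\frac{1}{y{\left(-38 \right)} + \left(-1004 + K{\left(\left(4 + r{\left(6 \right)}\right)^{2},-26 \right)}\right)} = \frac{1}{\frac{4}{3} \left(-38\right) + \left(-1004 + 25\right)} = \frac{1}{- \frac{152}{3} - 979} = \frac{1}{- \frac{3089}{3}} = - \frac{3}{3089}$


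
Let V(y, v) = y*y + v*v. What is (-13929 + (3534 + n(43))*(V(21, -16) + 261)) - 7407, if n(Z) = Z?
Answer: 3405430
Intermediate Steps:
V(y, v) = v² + y² (V(y, v) = y² + v² = v² + y²)
(-13929 + (3534 + n(43))*(V(21, -16) + 261)) - 7407 = (-13929 + (3534 + 43)*(((-16)² + 21²) + 261)) - 7407 = (-13929 + 3577*((256 + 441) + 261)) - 7407 = (-13929 + 3577*(697 + 261)) - 7407 = (-13929 + 3577*958) - 7407 = (-13929 + 3426766) - 7407 = 3412837 - 7407 = 3405430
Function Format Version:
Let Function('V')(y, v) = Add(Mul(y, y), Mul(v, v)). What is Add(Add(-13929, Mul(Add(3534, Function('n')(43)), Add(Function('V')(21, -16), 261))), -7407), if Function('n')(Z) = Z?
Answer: 3405430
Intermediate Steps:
Function('V')(y, v) = Add(Pow(v, 2), Pow(y, 2)) (Function('V')(y, v) = Add(Pow(y, 2), Pow(v, 2)) = Add(Pow(v, 2), Pow(y, 2)))
Add(Add(-13929, Mul(Add(3534, Function('n')(43)), Add(Function('V')(21, -16), 261))), -7407) = Add(Add(-13929, Mul(Add(3534, 43), Add(Add(Pow(-16, 2), Pow(21, 2)), 261))), -7407) = Add(Add(-13929, Mul(3577, Add(Add(256, 441), 261))), -7407) = Add(Add(-13929, Mul(3577, Add(697, 261))), -7407) = Add(Add(-13929, Mul(3577, 958)), -7407) = Add(Add(-13929, 3426766), -7407) = Add(3412837, -7407) = 3405430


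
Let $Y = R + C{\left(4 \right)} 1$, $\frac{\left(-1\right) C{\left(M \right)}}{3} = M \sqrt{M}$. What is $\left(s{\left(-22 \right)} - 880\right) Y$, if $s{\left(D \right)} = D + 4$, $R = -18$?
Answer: $37716$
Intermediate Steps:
$C{\left(M \right)} = - 3 M^{\frac{3}{2}}$ ($C{\left(M \right)} = - 3 M \sqrt{M} = - 3 M^{\frac{3}{2}}$)
$s{\left(D \right)} = 4 + D$
$Y = -42$ ($Y = -18 + - 3 \cdot 4^{\frac{3}{2}} \cdot 1 = -18 + \left(-3\right) 8 \cdot 1 = -18 - 24 = -42$)
$\left(s{\left(-22 \right)} - 880\right) Y = \left(\left(4 - 22\right) - 880\right) \left(-42\right) = \left(-18 - 880\right) \left(-42\right) = \left(-898\right) \left(-42\right) = 37716$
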